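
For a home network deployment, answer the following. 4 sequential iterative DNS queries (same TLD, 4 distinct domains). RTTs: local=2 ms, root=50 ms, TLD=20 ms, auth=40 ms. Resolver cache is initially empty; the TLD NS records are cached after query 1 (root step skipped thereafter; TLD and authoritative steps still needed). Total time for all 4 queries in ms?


Lookup 1 (cold cache): local + root + TLD + auth = 2 + 50 + 20 + 40 = 112 ms
Lookups 2..4 (TLD NS cached -> skip root; new domain -> still ask TLD and auth): local + TLD + auth = 2 + 20 + 40 = 62 ms each
Remaining 3 lookups: 3 * 62 = 186 ms
Total = 112 + 186 = 298 ms

298


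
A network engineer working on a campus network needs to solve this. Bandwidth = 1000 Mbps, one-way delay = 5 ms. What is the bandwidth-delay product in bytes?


Given: bandwidth = 1000 Mbps, delay = 5 ms
BDP in bits = 1000 * 10^6 * 5 / 1000
BDP in bits = 5000000
BDP in bytes = 5000000 / 8 = 625000

625000


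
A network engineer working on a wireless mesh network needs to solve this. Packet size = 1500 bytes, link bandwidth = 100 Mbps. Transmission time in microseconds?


Given: packet = 1500 bytes, bandwidth = 100 Mbps
Packet in bits = 1500 * 8 = 12000 bits
Bandwidth = 100 * 10^6 = 100000000 bps
Time = 12000 / 100000000 seconds
Time in us = 12000 * 10^6 / 100000000 = 120

120


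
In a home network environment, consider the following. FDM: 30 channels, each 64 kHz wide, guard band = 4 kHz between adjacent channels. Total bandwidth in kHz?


Given: 30 channels, 64 kHz each, guard = 4 kHz
Channel bandwidth = 30 * 64 = 1920 kHz
Guard bands = 29 gaps * 4 kHz = 116 kHz
Total = 1920 + 116 = 2036 kHz

2036


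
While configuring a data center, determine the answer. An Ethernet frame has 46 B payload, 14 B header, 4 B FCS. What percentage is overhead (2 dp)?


Given: payload = 46 B, header = 14 B, trailer = 4 B
Overhead bytes = header + trailer = 14 + 4 = 18
Total frame = payload + overhead = 46 + 18 = 64
Overhead % = 18 / 64 * 100 = 28.1250% -> 28.13% (2 dp)

28.13


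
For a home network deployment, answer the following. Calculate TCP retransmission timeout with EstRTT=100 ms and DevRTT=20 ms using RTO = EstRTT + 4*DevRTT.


Given: EstRTT = 100 ms, DevRTT = 20 ms
Timeout = EstRTT + 4 * DevRTT
4 * DevRTT = 4 * 20 = 80
Timeout = 100 + 80 = 180 ms

180


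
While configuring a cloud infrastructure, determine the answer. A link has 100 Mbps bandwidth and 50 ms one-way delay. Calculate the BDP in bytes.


Given: bandwidth = 100 Mbps, delay = 50 ms
BDP in bits = 100 * 10^6 * 50 / 1000
BDP in bits = 5000000
BDP in bytes = 5000000 / 8 = 625000

625000


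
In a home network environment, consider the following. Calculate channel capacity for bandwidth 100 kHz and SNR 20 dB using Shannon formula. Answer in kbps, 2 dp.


Given: B = 100 kHz, SNR = 20 dB
SNR linear = 10^(20/10) = 100
1 + SNR = 101
log2(101) = 6.6582114828
C = 100 * 1000 * 6.6582114828 = 665821.1483 bps
C = 665.821148 kbps -> 665.82 kbps (2 dp)

665.82


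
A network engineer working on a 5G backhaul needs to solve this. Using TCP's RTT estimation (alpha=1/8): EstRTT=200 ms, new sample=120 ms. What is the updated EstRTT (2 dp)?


Given: EstRTT = 200 ms, SampleRTT = 120 ms, alpha = 1/8
New EstRTT = (1 - alpha) * EstRTT + alpha * SampleRTT
(7/8) * 200 = 175
(1/8) * 120 = 15
New EstRTT = 175 + 15 = 190 ms -> 190.00 ms (2 dp)

190.00


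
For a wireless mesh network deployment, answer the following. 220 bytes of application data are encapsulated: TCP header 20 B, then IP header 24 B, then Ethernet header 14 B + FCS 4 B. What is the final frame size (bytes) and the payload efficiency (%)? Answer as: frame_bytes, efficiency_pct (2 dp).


TCP segment = 220 + 20 = 240 B
IP packet = 240 + 24 = 264 B
Ethernet frame = 264 + 14 + 4 = 282 B
Efficiency = app / frame = 220 / 282 = 0.780142 = 78.0142% -> 78.01% (2 dp)

282, 78.01


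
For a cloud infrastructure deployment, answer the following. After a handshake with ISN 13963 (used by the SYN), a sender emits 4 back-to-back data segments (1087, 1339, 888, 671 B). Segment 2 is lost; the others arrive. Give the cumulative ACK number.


SYN uses sequence number 13963; first data byte = ISN + 1 = 13964.
Segment 1: SEQ = 13964, len = 1087 B, covers [13964, 15050]
Segment 2: SEQ = 15051, len = 1339 B, covers [15051, 16389] [LOST]
Segment 3: SEQ = 16390, len = 888 B, covers [16390, 17277]
Segment 4: SEQ = 17278, len = 671 B, covers [17278, 17948]
In-order data received: bytes [13964, 15050] (segments 1..1).
Segment 2 missing -> gap begins at byte 15051; later segments buffered out of order.
Cumulative ACK = next expected in-order byte = 13964 + 1087 = 15051

15051


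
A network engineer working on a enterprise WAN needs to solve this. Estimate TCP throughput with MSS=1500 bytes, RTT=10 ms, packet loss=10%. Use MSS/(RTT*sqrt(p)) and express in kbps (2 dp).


Given: MSS = 1500 bytes, RTT = 10 ms, loss = 10%
RTT in seconds = 10 / 1000 = 0.01
Loss rate = 10% = 0.1
sqrt(loss) = sqrt(0.1) = 0.316227766017
Throughput (bytes/s) = 1500 / (0.01 * 0.316227766017) = 474341.6490
Throughput (kbps) = 474341.6490 * 8 / 1000 = 3794.733192 -> 3794.73 kbps (2 dp)

3794.73


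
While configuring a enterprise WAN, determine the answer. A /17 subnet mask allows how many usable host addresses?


Given: subnet mask /17
Host bits = 32 - 17 = 15
Total addresses = 2^15 = 32768
Usable hosts = 32768 - 2 (network + broadcast) = 32766

32766


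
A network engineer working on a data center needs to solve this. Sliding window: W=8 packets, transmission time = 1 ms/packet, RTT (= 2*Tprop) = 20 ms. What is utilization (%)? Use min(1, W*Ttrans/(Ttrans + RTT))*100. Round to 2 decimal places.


Given: W = 8, Ttrans = 1 ms, RTT = 20 ms (= 2 * Tprop, Tprop = 10 ms)
Cycle time = Ttrans + RTT = 1 + 20 = 21 ms (first packet sent until its ACK returns)
W * Ttrans = 8 * 1 = 8 ms of sending per cycle
W * Ttrans / (Ttrans + RTT) = 8 / 21 = 0.380952
U = min(1, 0.380952) = 0.380952
U% = 38.10%

38.10


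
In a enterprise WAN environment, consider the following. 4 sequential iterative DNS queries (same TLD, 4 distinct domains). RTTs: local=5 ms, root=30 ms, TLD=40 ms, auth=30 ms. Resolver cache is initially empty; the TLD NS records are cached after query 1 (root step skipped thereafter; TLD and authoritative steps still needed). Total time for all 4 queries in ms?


Lookup 1 (cold cache): local + root + TLD + auth = 5 + 30 + 40 + 30 = 105 ms
Lookups 2..4 (TLD NS cached -> skip root; new domain -> still ask TLD and auth): local + TLD + auth = 5 + 40 + 30 = 75 ms each
Remaining 3 lookups: 3 * 75 = 225 ms
Total = 105 + 225 = 330 ms

330


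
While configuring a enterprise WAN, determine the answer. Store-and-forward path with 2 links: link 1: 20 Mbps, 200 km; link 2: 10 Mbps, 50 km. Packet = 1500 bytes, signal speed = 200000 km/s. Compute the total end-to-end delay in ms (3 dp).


Packet = 1500 bytes = 12000 bits. Store-and-forward: sum (t_trans + t_prop) per link.
Link 1: t_trans = 12000/(20*10^6) s = 0.6000 ms; t_prop = 200/200000 s = 1.0000 ms; subtotal = 1.6000 ms
Link 2: t_trans = 12000/(10*10^6) s = 1.2000 ms; t_prop = 50/200000 s = 0.2500 ms; subtotal = 1.4500 ms
End-to-end = 1.6000 + 1.4500 = 3.0500 ms -> 3.050 ms (3 dp)

3.050


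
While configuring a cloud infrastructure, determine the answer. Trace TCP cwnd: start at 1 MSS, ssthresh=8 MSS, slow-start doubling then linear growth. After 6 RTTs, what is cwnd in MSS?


RTT 0: cwnd = 1 MSS (initial)
RTT 1: cwnd = 2 MSS (slow start, doubled)
RTT 2: cwnd = 4 MSS (slow start, doubled)
RTT 3: cwnd = 8 MSS (slow start, doubled)
RTT 4: cwnd = 9 MSS (congestion avoidance, +1)
RTT 5: cwnd = 10 MSS (congestion avoidance, +1)
RTT 6: cwnd = 11 MSS (congestion avoidance, +1)

11


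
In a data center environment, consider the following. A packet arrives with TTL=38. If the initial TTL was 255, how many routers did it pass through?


Given: initial TTL = 255, received TTL = 38
Hops = initial TTL - received TTL
Hops = 255 - 38 = 217

217


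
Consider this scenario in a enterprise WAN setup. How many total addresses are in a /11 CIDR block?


Given: CIDR prefix /11
Host bits = 32 - 11 = 21
Total addresses = 2^21 = 2097152

2097152


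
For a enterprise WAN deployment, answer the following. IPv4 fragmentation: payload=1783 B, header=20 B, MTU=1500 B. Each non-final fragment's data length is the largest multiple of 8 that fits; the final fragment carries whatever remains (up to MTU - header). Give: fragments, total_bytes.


Max data per non-final fragment = floor((MTU - header)/8)*8 = floor((1500 - 20)/8)*8 = floor(1480/8)*8 = 1480 B
Final fragment needs no 8-byte alignment: it can carry up to MTU - header = 1480 B
Non-final fragments needed = ceil((payload - 1480) / 1480) = ceil(303/1480) = ceil(0.2047) = 1
Number of fragments = 1 + 1 = 2
Fragment sizes (data): 1 * 1480 B + 303 B (last, 303 <= 1480 OK)
Total bytes sent = payload + n_frags * header = 1783 + 2*20 = 1783 + 40 = 1823 B

2, 1823


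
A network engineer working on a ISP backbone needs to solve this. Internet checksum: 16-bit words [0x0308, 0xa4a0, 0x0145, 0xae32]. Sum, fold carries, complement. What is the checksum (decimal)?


Given words: [0x0308, 0xa4a0, 0x0145, 0xae32]
Step 1: Sum all words
Raw sum = 776 + 42144 + 325 + 44594 = 87839
Step 2: Fold carry: (22303 + 1) = 22304
One's complement = ~22304 & 0xFFFF = 43231

43231


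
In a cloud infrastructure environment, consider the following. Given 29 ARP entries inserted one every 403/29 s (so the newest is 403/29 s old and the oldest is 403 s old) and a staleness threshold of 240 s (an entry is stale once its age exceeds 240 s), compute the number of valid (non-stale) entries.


Ages are k * 403/29 s for k = 1..29 (spacing = 13.8966 s).
Entry k is valid iff k * 403/29 <= 240 iff k <= 29 * 240 / 403 = 17.2705
n_valid = floor(17.2705) = 17
(n_stale = 29 - 17 = 12)

17


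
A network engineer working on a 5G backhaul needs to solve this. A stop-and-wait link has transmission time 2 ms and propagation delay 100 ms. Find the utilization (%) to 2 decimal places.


Given: Ttrans = 2 ms, Tprop = 100 ms
RTT = 2 * Tprop = 2 * 100 = 200 ms
U = Ttrans / (Ttrans + RTT)
U = 2 / (2 + 200)
U = 2 / 202 = 0.009901
U% = 0.99%

0.99


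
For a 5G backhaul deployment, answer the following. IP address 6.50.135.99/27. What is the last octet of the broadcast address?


Given: IP = 6.50.135.99, prefix = /27
Host bits = 32 - 27 = 5
Network last octet = 99 AND mask = 96
Host part size = 2^5 - 1 = 31
Broadcast last octet = 96 OR 31 = 127

127


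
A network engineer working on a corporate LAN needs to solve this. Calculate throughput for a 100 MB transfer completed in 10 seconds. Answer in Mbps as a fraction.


Given: file = 100 MB, time = 10 s
File in Mb = 100 * 8 = 800 Mb
Throughput = 800 / 10 Mbps
Throughput = 80 Mbps

80


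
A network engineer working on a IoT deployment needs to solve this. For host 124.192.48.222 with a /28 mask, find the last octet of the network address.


Given: IP = 124.192.48.222, prefix = /28
Subnet mask = 255.255.255.240
Last octet of IP: 222
Last octet of mask: 240
Network last octet = 222 AND 240 = 208

208


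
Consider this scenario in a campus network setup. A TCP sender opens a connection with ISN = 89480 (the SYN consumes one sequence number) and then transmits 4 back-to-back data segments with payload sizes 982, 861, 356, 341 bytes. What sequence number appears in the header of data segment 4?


The SYN occupies sequence number ISN = 89480, so the first data byte is ISN + 1 = 89481.
SEQ of data segment i = (ISN + 1) + sum of payload sizes of segments 1..i-1.
Segment 1: SEQ = 89481, payload = 982 bytes
Segment 2: SEQ = 90463, payload = 861 bytes
Segment 3: SEQ = 91324, payload = 356 bytes
Segment 4: SEQ = 91680, payload = 341 bytes
SEQ of segment 4 = 89481 + 982 + 861 + 356 = 91680

91680


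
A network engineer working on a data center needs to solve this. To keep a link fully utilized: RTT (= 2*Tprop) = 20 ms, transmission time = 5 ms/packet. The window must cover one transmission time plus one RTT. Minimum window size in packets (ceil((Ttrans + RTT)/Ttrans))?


Given: Ttrans = 5 ms, RTT = 20 ms (= 2 * Tprop, Tprop = 10 ms)
Time until first ACK returns = Ttrans + RTT = 5 + 20 = 25 ms
Need W * Ttrans >= Ttrans + RTT  ->  W >= (Ttrans + RTT) / Ttrans
(Ttrans + RTT) / Ttrans = 25 / 5 = 5
W_min = ceil(5) = 5

5


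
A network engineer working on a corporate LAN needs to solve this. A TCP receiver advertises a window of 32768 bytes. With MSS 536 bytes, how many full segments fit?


Given: RWND = 32768 bytes, MSS = 536 bytes
Full segments = floor(RWND / MSS)
Full segments = floor(32768 / 536)
Full segments = floor(61.1343) = 61

61


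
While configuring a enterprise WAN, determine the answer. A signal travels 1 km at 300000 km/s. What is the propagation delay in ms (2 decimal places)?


Given: distance = 1 km, speed = 300000 km/s
Delay = distance / speed = 1 / 300000 seconds
Delay in ms = 1 * 1000 / 300000
Delay = 0.0033 ms
Rounded to 2 dp = 0.00 ms

0.00


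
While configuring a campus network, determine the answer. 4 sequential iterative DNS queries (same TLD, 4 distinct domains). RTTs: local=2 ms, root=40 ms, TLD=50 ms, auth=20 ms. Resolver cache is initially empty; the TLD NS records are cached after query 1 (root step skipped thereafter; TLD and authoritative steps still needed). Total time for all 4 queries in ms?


Lookup 1 (cold cache): local + root + TLD + auth = 2 + 40 + 50 + 20 = 112 ms
Lookups 2..4 (TLD NS cached -> skip root; new domain -> still ask TLD and auth): local + TLD + auth = 2 + 50 + 20 = 72 ms each
Remaining 3 lookups: 3 * 72 = 216 ms
Total = 112 + 216 = 328 ms

328


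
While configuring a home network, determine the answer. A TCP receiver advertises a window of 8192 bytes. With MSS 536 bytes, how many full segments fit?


Given: RWND = 8192 bytes, MSS = 536 bytes
Full segments = floor(RWND / MSS)
Full segments = floor(8192 / 536)
Full segments = floor(15.2836) = 15

15


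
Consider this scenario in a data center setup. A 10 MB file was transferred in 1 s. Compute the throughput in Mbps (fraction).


Given: file = 10 MB, time = 1 s
File in Mb = 10 * 8 = 80 Mb
Throughput = 80 / 1 Mbps
Throughput = 80 Mbps

80


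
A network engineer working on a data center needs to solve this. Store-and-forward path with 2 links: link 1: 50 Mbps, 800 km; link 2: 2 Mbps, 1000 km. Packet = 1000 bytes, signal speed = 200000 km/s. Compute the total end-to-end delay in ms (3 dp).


Packet = 1000 bytes = 8000 bits. Store-and-forward: sum (t_trans + t_prop) per link.
Link 1: t_trans = 8000/(50*10^6) s = 0.1600 ms; t_prop = 800/200000 s = 4.0000 ms; subtotal = 4.1600 ms
Link 2: t_trans = 8000/(2*10^6) s = 4.0000 ms; t_prop = 1000/200000 s = 5.0000 ms; subtotal = 9.0000 ms
End-to-end = 4.1600 + 9.0000 = 13.1600 ms -> 13.160 ms (3 dp)

13.160


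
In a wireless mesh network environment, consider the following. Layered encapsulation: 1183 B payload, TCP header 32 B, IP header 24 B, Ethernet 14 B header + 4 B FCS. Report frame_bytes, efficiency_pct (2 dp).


TCP segment = 1183 + 32 = 1215 B
IP packet = 1215 + 24 = 1239 B
Ethernet frame = 1239 + 14 + 4 = 1257 B
Efficiency = app / frame = 1183 / 1257 = 0.941130 = 94.1130% -> 94.11% (2 dp)

1257, 94.11


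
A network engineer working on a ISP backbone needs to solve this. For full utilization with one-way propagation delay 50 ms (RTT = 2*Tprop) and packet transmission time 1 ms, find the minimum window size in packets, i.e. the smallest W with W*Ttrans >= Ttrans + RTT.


Given: Ttrans = 1 ms, RTT = 100 ms (= 2 * Tprop, Tprop = 50 ms)
Time until first ACK returns = Ttrans + RTT = 1 + 100 = 101 ms
Need W * Ttrans >= Ttrans + RTT  ->  W >= (Ttrans + RTT) / Ttrans
(Ttrans + RTT) / Ttrans = 101 / 1 = 101
W_min = ceil(101) = 101

101


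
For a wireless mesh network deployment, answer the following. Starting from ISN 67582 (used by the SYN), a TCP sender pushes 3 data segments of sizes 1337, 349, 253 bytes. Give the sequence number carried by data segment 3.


The SYN occupies sequence number ISN = 67582, so the first data byte is ISN + 1 = 67583.
SEQ of data segment i = (ISN + 1) + sum of payload sizes of segments 1..i-1.
Segment 1: SEQ = 67583, payload = 1337 bytes
Segment 2: SEQ = 68920, payload = 349 bytes
Segment 3: SEQ = 69269, payload = 253 bytes
SEQ of segment 3 = 67583 + 1337 + 349 = 69269

69269


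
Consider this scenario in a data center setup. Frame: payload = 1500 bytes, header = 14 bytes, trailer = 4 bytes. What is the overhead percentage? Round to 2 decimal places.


Given: payload = 1500 B, header = 14 B, trailer = 4 B
Overhead bytes = header + trailer = 14 + 4 = 18
Total frame = payload + overhead = 1500 + 18 = 1518
Overhead % = 18 / 1518 * 100 = 1.1858% -> 1.19% (2 dp)

1.19


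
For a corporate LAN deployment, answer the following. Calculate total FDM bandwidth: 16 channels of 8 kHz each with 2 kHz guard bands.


Given: 16 channels, 8 kHz each, guard = 2 kHz
Channel bandwidth = 16 * 8 = 128 kHz
Guard bands = 15 gaps * 2 kHz = 30 kHz
Total = 128 + 30 = 158 kHz

158


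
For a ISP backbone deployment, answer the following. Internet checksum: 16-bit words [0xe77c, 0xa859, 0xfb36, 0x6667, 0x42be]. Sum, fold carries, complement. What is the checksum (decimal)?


Given words: [0xe77c, 0xa859, 0xfb36, 0x6667, 0x42be]
Step 1: Sum all words
Raw sum = 59260 + 43097 + 64310 + 26215 + 17086 = 209968
Step 2: Fold carry: (13360 + 3) = 13363
One's complement = ~13363 & 0xFFFF = 52172

52172


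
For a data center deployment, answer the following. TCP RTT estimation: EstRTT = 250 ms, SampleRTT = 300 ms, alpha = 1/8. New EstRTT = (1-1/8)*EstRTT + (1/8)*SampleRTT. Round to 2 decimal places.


Given: EstRTT = 250 ms, SampleRTT = 300 ms, alpha = 1/8
New EstRTT = (1 - alpha) * EstRTT + alpha * SampleRTT
(7/8) * 250 = 218.75
(1/8) * 300 = 37.5
New EstRTT = 218.75 + 37.5 = 256.25 ms -> 256.25 ms (2 dp)

256.25


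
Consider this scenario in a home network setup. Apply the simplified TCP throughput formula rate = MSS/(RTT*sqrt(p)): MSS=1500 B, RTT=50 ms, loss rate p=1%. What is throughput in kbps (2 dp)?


Given: MSS = 1500 bytes, RTT = 50 ms, loss = 1%
RTT in seconds = 50 / 1000 = 0.05
Loss rate = 1% = 0.01
sqrt(loss) = sqrt(0.01) = 0.1
Throughput (bytes/s) = 1500 / (0.05 * 0.1) = 300000.0000
Throughput (kbps) = 300000.0000 * 8 / 1000 = 2400.000000 -> 2400.00 kbps (2 dp)

2400.00


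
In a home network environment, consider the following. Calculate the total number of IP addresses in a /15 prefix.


Given: CIDR prefix /15
Host bits = 32 - 15 = 17
Total addresses = 2^17 = 131072

131072


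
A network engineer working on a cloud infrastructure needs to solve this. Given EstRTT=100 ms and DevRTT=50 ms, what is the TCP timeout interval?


Given: EstRTT = 100 ms, DevRTT = 50 ms
Timeout = EstRTT + 4 * DevRTT
4 * DevRTT = 4 * 50 = 200
Timeout = 100 + 200 = 300 ms

300


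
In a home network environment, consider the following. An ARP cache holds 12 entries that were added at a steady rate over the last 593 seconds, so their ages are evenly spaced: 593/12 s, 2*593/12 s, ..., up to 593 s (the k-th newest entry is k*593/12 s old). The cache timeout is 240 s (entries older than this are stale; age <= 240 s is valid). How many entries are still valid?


Ages are k * 593/12 s for k = 1..12 (spacing = 49.4167 s).
Entry k is valid iff k * 593/12 <= 240 iff k <= 12 * 240 / 593 = 4.8567
n_valid = floor(4.8567) = 4
(n_stale = 12 - 4 = 8)

4


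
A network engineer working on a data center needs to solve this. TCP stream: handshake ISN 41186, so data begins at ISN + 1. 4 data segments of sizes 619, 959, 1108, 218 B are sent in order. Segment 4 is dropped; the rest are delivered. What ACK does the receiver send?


SYN uses sequence number 41186; first data byte = ISN + 1 = 41187.
Segment 1: SEQ = 41187, len = 619 B, covers [41187, 41805]
Segment 2: SEQ = 41806, len = 959 B, covers [41806, 42764]
Segment 3: SEQ = 42765, len = 1108 B, covers [42765, 43872]
Segment 4: SEQ = 43873, len = 218 B, covers [43873, 44090] [LOST]
In-order data received: bytes [41187, 43872] (segments 1..3).
Segment 4 missing -> gap begins at byte 43873.
Cumulative ACK = next expected in-order byte = 41187 + 619 + 959 + 1108 = 43873

43873


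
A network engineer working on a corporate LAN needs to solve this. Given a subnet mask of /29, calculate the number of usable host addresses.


Given: subnet mask /29
Host bits = 32 - 29 = 3
Total addresses = 2^3 = 8
Usable hosts = 8 - 2 (network + broadcast) = 6

6


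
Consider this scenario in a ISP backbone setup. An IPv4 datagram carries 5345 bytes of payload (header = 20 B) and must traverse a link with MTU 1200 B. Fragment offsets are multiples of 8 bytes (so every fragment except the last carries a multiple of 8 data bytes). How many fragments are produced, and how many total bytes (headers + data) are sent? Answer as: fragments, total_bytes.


Max data per non-final fragment = floor((MTU - header)/8)*8 = floor((1200 - 20)/8)*8 = floor(1180/8)*8 = 1176 B
Final fragment needs no 8-byte alignment: it can carry up to MTU - header = 1180 B
Non-final fragments needed = ceil((payload - 1180) / 1176) = ceil(4165/1176) = ceil(3.5417) = 4
Number of fragments = 4 + 1 = 5
Fragment sizes (data): 4 * 1176 B + 641 B (last, 641 <= 1180 OK)
Total bytes sent = payload + n_frags * header = 5345 + 5*20 = 5345 + 100 = 5445 B

5, 5445


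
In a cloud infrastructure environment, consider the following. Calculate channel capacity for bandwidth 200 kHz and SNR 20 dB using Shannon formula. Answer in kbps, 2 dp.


Given: B = 200 kHz, SNR = 20 dB
SNR linear = 10^(20/10) = 100
1 + SNR = 101
log2(101) = 6.6582114828
C = 200 * 1000 * 6.6582114828 = 1331642.2966 bps
C = 1331.642297 kbps -> 1331.64 kbps (2 dp)

1331.64


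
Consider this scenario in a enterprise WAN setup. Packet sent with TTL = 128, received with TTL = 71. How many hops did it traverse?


Given: initial TTL = 128, received TTL = 71
Hops = initial TTL - received TTL
Hops = 128 - 71 = 57

57


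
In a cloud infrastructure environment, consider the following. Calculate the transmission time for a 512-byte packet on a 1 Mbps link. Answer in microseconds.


Given: packet = 512 bytes, bandwidth = 1 Mbps
Packet in bits = 512 * 8 = 4096 bits
Bandwidth = 1 * 10^6 = 1000000 bps
Time = 4096 / 1000000 seconds
Time in us = 4096 * 10^6 / 1000000 = 4096

4096


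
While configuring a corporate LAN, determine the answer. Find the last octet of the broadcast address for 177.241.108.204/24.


Given: IP = 177.241.108.204, prefix = /24
Host bits = 32 - 24 = 8
Network last octet = 204 AND mask = 0
Host part size = 2^8 - 1 = 255
Broadcast last octet = 0 OR 255 = 255

255


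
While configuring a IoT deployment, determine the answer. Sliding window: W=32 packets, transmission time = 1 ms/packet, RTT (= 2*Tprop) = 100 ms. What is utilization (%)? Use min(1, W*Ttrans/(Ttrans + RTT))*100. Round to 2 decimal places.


Given: W = 32, Ttrans = 1 ms, RTT = 100 ms (= 2 * Tprop, Tprop = 50 ms)
Cycle time = Ttrans + RTT = 1 + 100 = 101 ms (first packet sent until its ACK returns)
W * Ttrans = 32 * 1 = 32 ms of sending per cycle
W * Ttrans / (Ttrans + RTT) = 32 / 101 = 0.316832
U = min(1, 0.316832) = 0.316832
U% = 31.68%

31.68


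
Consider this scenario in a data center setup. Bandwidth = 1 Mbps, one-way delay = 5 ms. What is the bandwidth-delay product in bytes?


Given: bandwidth = 1 Mbps, delay = 5 ms
BDP in bits = 1 * 10^6 * 5 / 1000
BDP in bits = 5000
BDP in bytes = 5000 / 8 = 625

625


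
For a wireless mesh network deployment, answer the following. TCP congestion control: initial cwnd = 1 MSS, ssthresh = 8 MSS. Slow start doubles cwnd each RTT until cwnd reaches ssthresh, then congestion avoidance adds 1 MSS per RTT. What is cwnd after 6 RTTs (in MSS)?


RTT 0: cwnd = 1 MSS (initial)
RTT 1: cwnd = 2 MSS (slow start, doubled)
RTT 2: cwnd = 4 MSS (slow start, doubled)
RTT 3: cwnd = 8 MSS (slow start, doubled)
RTT 4: cwnd = 9 MSS (congestion avoidance, +1)
RTT 5: cwnd = 10 MSS (congestion avoidance, +1)
RTT 6: cwnd = 11 MSS (congestion avoidance, +1)

11


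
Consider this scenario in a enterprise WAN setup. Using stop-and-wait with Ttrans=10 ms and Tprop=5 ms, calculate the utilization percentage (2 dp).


Given: Ttrans = 10 ms, Tprop = 5 ms
RTT = 2 * Tprop = 2 * 5 = 10 ms
U = Ttrans / (Ttrans + RTT)
U = 10 / (10 + 10)
U = 10 / 20 = 0.5
U% = 50.00%

50.00


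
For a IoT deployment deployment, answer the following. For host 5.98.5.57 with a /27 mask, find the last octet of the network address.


Given: IP = 5.98.5.57, prefix = /27
Subnet mask = 255.255.255.224
Last octet of IP: 57
Last octet of mask: 224
Network last octet = 57 AND 224 = 32

32


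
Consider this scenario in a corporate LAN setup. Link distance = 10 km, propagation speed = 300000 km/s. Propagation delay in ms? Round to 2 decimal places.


Given: distance = 10 km, speed = 300000 km/s
Delay = distance / speed = 10 / 300000 seconds
Delay in ms = 10 * 1000 / 300000
Delay = 0.0333 ms
Rounded to 2 dp = 0.03 ms

0.03


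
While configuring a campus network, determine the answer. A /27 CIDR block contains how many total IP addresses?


Given: CIDR prefix /27
Host bits = 32 - 27 = 5
Total addresses = 2^5 = 32

32


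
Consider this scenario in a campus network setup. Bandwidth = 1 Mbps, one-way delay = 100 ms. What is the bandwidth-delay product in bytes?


Given: bandwidth = 1 Mbps, delay = 100 ms
BDP in bits = 1 * 10^6 * 100 / 1000
BDP in bits = 100000
BDP in bytes = 100000 / 8 = 12500

12500


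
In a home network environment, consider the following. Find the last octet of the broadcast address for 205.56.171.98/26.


Given: IP = 205.56.171.98, prefix = /26
Host bits = 32 - 26 = 6
Network last octet = 98 AND mask = 64
Host part size = 2^6 - 1 = 63
Broadcast last octet = 64 OR 63 = 127

127


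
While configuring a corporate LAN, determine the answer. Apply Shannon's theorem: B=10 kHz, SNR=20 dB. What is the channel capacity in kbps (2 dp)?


Given: B = 10 kHz, SNR = 20 dB
SNR linear = 10^(20/10) = 100
1 + SNR = 101
log2(101) = 6.6582114828
C = 10 * 1000 * 6.6582114828 = 66582.1148 bps
C = 66.582115 kbps -> 66.58 kbps (2 dp)

66.58


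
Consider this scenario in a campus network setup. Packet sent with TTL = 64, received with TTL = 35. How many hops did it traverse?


Given: initial TTL = 64, received TTL = 35
Hops = initial TTL - received TTL
Hops = 64 - 35 = 29

29


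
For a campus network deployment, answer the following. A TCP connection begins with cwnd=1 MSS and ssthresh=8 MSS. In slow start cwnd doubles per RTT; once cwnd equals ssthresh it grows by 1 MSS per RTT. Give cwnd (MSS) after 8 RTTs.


RTT 0: cwnd = 1 MSS (initial)
RTT 1: cwnd = 2 MSS (slow start, doubled)
RTT 2: cwnd = 4 MSS (slow start, doubled)
RTT 3: cwnd = 8 MSS (slow start, doubled)
RTT 4: cwnd = 9 MSS (congestion avoidance, +1)
RTT 5: cwnd = 10 MSS (congestion avoidance, +1)
RTT 6: cwnd = 11 MSS (congestion avoidance, +1)
RTT 7: cwnd = 12 MSS (congestion avoidance, +1)
RTT 8: cwnd = 13 MSS (congestion avoidance, +1)

13


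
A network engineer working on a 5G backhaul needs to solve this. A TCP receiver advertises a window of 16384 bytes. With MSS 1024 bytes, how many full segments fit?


Given: RWND = 16384 bytes, MSS = 1024 bytes
Full segments = floor(RWND / MSS)
Full segments = floor(16384 / 1024)
Full segments = floor(16.0) = 16

16


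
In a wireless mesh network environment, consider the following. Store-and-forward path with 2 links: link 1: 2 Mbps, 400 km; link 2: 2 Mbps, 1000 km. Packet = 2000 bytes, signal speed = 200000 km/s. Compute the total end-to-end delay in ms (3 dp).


Packet = 2000 bytes = 16000 bits. Store-and-forward: sum (t_trans + t_prop) per link.
Link 1: t_trans = 16000/(2*10^6) s = 8.0000 ms; t_prop = 400/200000 s = 2.0000 ms; subtotal = 10.0000 ms
Link 2: t_trans = 16000/(2*10^6) s = 8.0000 ms; t_prop = 1000/200000 s = 5.0000 ms; subtotal = 13.0000 ms
End-to-end = 10.0000 + 13.0000 = 23.0000 ms -> 23.000 ms (3 dp)

23.000


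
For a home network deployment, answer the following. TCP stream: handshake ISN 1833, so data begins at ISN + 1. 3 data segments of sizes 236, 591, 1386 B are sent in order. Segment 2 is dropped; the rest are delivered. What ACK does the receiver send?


SYN uses sequence number 1833; first data byte = ISN + 1 = 1834.
Segment 1: SEQ = 1834, len = 236 B, covers [1834, 2069]
Segment 2: SEQ = 2070, len = 591 B, covers [2070, 2660] [LOST]
Segment 3: SEQ = 2661, len = 1386 B, covers [2661, 4046]
In-order data received: bytes [1834, 2069] (segments 1..1).
Segment 2 missing -> gap begins at byte 2070; later segments buffered out of order.
Cumulative ACK = next expected in-order byte = 1834 + 236 = 2070

2070


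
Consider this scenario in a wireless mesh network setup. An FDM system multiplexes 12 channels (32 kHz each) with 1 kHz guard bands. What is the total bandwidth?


Given: 12 channels, 32 kHz each, guard = 1 kHz
Channel bandwidth = 12 * 32 = 384 kHz
Guard bands = 11 gaps * 1 kHz = 11 kHz
Total = 384 + 11 = 395 kHz

395


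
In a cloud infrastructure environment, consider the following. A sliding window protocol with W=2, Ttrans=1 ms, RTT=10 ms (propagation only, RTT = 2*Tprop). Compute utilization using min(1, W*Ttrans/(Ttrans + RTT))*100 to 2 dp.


Given: W = 2, Ttrans = 1 ms, RTT = 10 ms (= 2 * Tprop, Tprop = 5 ms)
Cycle time = Ttrans + RTT = 1 + 10 = 11 ms (first packet sent until its ACK returns)
W * Ttrans = 2 * 1 = 2 ms of sending per cycle
W * Ttrans / (Ttrans + RTT) = 2 / 11 = 0.181818
U = min(1, 0.181818) = 0.181818
U% = 18.18%

18.18


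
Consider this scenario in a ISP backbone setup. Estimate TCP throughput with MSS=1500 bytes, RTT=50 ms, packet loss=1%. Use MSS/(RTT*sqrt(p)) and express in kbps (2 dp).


Given: MSS = 1500 bytes, RTT = 50 ms, loss = 1%
RTT in seconds = 50 / 1000 = 0.05
Loss rate = 1% = 0.01
sqrt(loss) = sqrt(0.01) = 0.1
Throughput (bytes/s) = 1500 / (0.05 * 0.1) = 300000.0000
Throughput (kbps) = 300000.0000 * 8 / 1000 = 2400.000000 -> 2400.00 kbps (2 dp)

2400.00


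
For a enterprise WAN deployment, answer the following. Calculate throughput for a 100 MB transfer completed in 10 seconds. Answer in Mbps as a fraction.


Given: file = 100 MB, time = 10 s
File in Mb = 100 * 8 = 800 Mb
Throughput = 800 / 10 Mbps
Throughput = 80 Mbps

80


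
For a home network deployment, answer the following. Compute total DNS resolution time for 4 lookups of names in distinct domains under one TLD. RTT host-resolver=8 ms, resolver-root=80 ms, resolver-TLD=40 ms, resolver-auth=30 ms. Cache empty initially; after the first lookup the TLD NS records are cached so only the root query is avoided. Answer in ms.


Lookup 1 (cold cache): local + root + TLD + auth = 8 + 80 + 40 + 30 = 158 ms
Lookups 2..4 (TLD NS cached -> skip root; new domain -> still ask TLD and auth): local + TLD + auth = 8 + 40 + 30 = 78 ms each
Remaining 3 lookups: 3 * 78 = 234 ms
Total = 158 + 234 = 392 ms

392


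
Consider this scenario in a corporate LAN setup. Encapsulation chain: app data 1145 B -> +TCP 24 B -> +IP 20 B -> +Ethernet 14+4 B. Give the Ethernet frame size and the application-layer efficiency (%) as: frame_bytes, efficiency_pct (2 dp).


TCP segment = 1145 + 24 = 1169 B
IP packet = 1169 + 20 = 1189 B
Ethernet frame = 1189 + 14 + 4 = 1207 B
Efficiency = app / frame = 1145 / 1207 = 0.948633 = 94.8633% -> 94.86% (2 dp)

1207, 94.86


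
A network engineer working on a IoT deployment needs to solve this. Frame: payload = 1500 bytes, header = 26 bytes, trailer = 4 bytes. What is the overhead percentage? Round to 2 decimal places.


Given: payload = 1500 B, header = 26 B, trailer = 4 B
Overhead bytes = header + trailer = 26 + 4 = 30
Total frame = payload + overhead = 1500 + 30 = 1530
Overhead % = 30 / 1530 * 100 = 1.9608% -> 1.96% (2 dp)

1.96


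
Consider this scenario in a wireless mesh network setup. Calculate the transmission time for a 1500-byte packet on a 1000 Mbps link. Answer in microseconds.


Given: packet = 1500 bytes, bandwidth = 1000 Mbps
Packet in bits = 1500 * 8 = 12000 bits
Bandwidth = 1000 * 10^6 = 1000000000 bps
Time = 12000 / 1000000000 seconds
Time in us = 12000 * 10^6 / 1000000000 = 12

12


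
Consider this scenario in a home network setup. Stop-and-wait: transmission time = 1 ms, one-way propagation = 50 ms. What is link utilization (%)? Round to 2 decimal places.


Given: Ttrans = 1 ms, Tprop = 50 ms
RTT = 2 * Tprop = 2 * 50 = 100 ms
U = Ttrans / (Ttrans + RTT)
U = 1 / (1 + 100)
U = 1 / 101 = 0.009901
U% = 0.99%

0.99


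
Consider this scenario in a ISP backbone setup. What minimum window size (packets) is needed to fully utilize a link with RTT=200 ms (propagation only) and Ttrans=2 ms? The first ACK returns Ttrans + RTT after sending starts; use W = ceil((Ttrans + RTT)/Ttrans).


Given: Ttrans = 2 ms, RTT = 200 ms (= 2 * Tprop, Tprop = 100 ms)
Time until first ACK returns = Ttrans + RTT = 2 + 200 = 202 ms
Need W * Ttrans >= Ttrans + RTT  ->  W >= (Ttrans + RTT) / Ttrans
(Ttrans + RTT) / Ttrans = 202 / 2 = 101
W_min = ceil(101) = 101

101


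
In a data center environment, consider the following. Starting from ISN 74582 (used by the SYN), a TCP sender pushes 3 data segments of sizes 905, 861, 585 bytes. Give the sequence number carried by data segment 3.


The SYN occupies sequence number ISN = 74582, so the first data byte is ISN + 1 = 74583.
SEQ of data segment i = (ISN + 1) + sum of payload sizes of segments 1..i-1.
Segment 1: SEQ = 74583, payload = 905 bytes
Segment 2: SEQ = 75488, payload = 861 bytes
Segment 3: SEQ = 76349, payload = 585 bytes
SEQ of segment 3 = 74583 + 905 + 861 = 76349

76349


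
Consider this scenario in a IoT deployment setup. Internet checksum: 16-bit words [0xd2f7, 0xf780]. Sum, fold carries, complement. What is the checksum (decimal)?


Given words: [0xd2f7, 0xf780]
Step 1: Sum all words
Raw sum = 54007 + 63360 = 117367
Step 2: Fold carry: (51831 + 1) = 51832
One's complement = ~51832 & 0xFFFF = 13703

13703


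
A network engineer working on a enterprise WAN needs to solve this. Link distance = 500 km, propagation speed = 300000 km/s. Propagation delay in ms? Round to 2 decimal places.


Given: distance = 500 km, speed = 300000 km/s
Delay = distance / speed = 500 / 300000 seconds
Delay in ms = 500 * 1000 / 300000
Delay = 1.6667 ms
Rounded to 2 dp = 1.67 ms

1.67


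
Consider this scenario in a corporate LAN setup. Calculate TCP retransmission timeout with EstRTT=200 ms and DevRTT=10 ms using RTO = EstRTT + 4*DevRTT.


Given: EstRTT = 200 ms, DevRTT = 10 ms
Timeout = EstRTT + 4 * DevRTT
4 * DevRTT = 4 * 10 = 40
Timeout = 200 + 40 = 240 ms

240


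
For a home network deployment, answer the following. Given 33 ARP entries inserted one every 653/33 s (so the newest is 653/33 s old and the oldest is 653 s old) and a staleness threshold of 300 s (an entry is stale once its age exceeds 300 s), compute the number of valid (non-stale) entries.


Ages are k * 653/33 s for k = 1..33 (spacing = 19.7879 s).
Entry k is valid iff k * 653/33 <= 300 iff k <= 33 * 300 / 653 = 15.1608
n_valid = floor(15.1608) = 15
(n_stale = 33 - 15 = 18)

15


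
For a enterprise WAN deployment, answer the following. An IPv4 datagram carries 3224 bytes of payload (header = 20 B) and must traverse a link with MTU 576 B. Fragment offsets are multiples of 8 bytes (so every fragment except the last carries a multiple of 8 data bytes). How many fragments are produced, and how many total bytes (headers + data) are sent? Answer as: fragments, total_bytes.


Max data per non-final fragment = floor((MTU - header)/8)*8 = floor((576 - 20)/8)*8 = floor(556/8)*8 = 552 B
Final fragment needs no 8-byte alignment: it can carry up to MTU - header = 556 B
Non-final fragments needed = ceil((payload - 556) / 552) = ceil(2668/552) = ceil(4.8333) = 5
Number of fragments = 5 + 1 = 6
Fragment sizes (data): 5 * 552 B + 464 B (last, 464 <= 556 OK)
Total bytes sent = payload + n_frags * header = 3224 + 6*20 = 3224 + 120 = 3344 B

6, 3344


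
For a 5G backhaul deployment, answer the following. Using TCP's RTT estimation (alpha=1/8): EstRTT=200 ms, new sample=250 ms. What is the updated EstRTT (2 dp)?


Given: EstRTT = 200 ms, SampleRTT = 250 ms, alpha = 1/8
New EstRTT = (1 - alpha) * EstRTT + alpha * SampleRTT
(7/8) * 200 = 175
(1/8) * 250 = 31.25
New EstRTT = 175 + 31.25 = 206.25 ms -> 206.25 ms (2 dp)

206.25


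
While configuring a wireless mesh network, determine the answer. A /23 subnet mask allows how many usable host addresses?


Given: subnet mask /23
Host bits = 32 - 23 = 9
Total addresses = 2^9 = 512
Usable hosts = 512 - 2 (network + broadcast) = 510

510


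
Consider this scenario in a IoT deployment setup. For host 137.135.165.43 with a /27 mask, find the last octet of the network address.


Given: IP = 137.135.165.43, prefix = /27
Subnet mask = 255.255.255.224
Last octet of IP: 43
Last octet of mask: 224
Network last octet = 43 AND 224 = 32

32


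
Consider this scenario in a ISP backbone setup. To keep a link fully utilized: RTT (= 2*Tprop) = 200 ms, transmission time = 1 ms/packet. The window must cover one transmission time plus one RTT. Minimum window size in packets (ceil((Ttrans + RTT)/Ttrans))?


Given: Ttrans = 1 ms, RTT = 200 ms (= 2 * Tprop, Tprop = 100 ms)
Time until first ACK returns = Ttrans + RTT = 1 + 200 = 201 ms
Need W * Ttrans >= Ttrans + RTT  ->  W >= (Ttrans + RTT) / Ttrans
(Ttrans + RTT) / Ttrans = 201 / 1 = 201
W_min = ceil(201) = 201

201


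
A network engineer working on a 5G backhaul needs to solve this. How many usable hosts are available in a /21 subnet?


Given: subnet mask /21
Host bits = 32 - 21 = 11
Total addresses = 2^11 = 2048
Usable hosts = 2048 - 2 (network + broadcast) = 2046

2046


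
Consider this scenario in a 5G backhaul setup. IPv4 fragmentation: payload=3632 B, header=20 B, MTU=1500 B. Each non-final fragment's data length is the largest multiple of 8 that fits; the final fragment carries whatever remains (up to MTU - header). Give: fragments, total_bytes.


Max data per non-final fragment = floor((MTU - header)/8)*8 = floor((1500 - 20)/8)*8 = floor(1480/8)*8 = 1480 B
Final fragment needs no 8-byte alignment: it can carry up to MTU - header = 1480 B
Non-final fragments needed = ceil((payload - 1480) / 1480) = ceil(2152/1480) = ceil(1.4541) = 2
Number of fragments = 2 + 1 = 3
Fragment sizes (data): 2 * 1480 B + 672 B (last, 672 <= 1480 OK)
Total bytes sent = payload + n_frags * header = 3632 + 3*20 = 3632 + 60 = 3692 B

3, 3692


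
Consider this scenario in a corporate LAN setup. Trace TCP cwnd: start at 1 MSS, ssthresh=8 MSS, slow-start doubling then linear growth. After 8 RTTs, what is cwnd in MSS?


RTT 0: cwnd = 1 MSS (initial)
RTT 1: cwnd = 2 MSS (slow start, doubled)
RTT 2: cwnd = 4 MSS (slow start, doubled)
RTT 3: cwnd = 8 MSS (slow start, doubled)
RTT 4: cwnd = 9 MSS (congestion avoidance, +1)
RTT 5: cwnd = 10 MSS (congestion avoidance, +1)
RTT 6: cwnd = 11 MSS (congestion avoidance, +1)
RTT 7: cwnd = 12 MSS (congestion avoidance, +1)
RTT 8: cwnd = 13 MSS (congestion avoidance, +1)

13


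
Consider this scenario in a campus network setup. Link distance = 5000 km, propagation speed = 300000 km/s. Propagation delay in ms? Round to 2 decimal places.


Given: distance = 5000 km, speed = 300000 km/s
Delay = distance / speed = 5000 / 300000 seconds
Delay in ms = 5000 * 1000 / 300000
Delay = 16.6667 ms
Rounded to 2 dp = 16.67 ms

16.67


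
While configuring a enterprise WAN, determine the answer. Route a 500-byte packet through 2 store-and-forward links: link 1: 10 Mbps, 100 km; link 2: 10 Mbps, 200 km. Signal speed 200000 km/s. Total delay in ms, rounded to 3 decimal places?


Packet = 500 bytes = 4000 bits. Store-and-forward: sum (t_trans + t_prop) per link.
Link 1: t_trans = 4000/(10*10^6) s = 0.4000 ms; t_prop = 100/200000 s = 0.5000 ms; subtotal = 0.9000 ms
Link 2: t_trans = 4000/(10*10^6) s = 0.4000 ms; t_prop = 200/200000 s = 1.0000 ms; subtotal = 1.4000 ms
End-to-end = 0.9000 + 1.4000 = 2.3000 ms -> 2.300 ms (3 dp)

2.300
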